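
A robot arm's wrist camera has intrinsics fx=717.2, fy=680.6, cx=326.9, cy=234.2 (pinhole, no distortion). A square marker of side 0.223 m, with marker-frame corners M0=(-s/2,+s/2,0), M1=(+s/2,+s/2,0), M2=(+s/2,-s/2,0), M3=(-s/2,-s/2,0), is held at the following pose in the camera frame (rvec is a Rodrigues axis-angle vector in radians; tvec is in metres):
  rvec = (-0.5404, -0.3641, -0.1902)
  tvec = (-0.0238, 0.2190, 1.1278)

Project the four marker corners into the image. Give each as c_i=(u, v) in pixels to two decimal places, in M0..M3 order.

c0=(260.18, 446.38) c1=(396.65, 419.02) c2=(355.33, 298.79) c3=(228.21, 314.53)

Intrinsics K: fx=717.2, fy=680.6, cx=326.9, cy=234.2
Marker side s = 0.223 m; corners in marker frame (Z=0):
  M0 = (-0.1115, +0.1115, 0)
  M1 = (+0.1115, +0.1115, 0)
  M2 = (+0.1115, -0.1115, 0)
  M3 = (-0.1115, -0.1115, 0)
rvec = (-0.5404, -0.3641, -0.1902), |rvec| = θ = 0.67881 rad = 38.893°
Rodrigues: sinθ=0.62786, 1−cosθ=0.22168; R = I + sinθ·[k]× + (1−cosθ)·[k]×²:
    [+0.91882 +0.27059 -0.28733]
    [-0.08127 +0.84210 +0.53316]
    [+0.38622 -0.46653 +0.79573]
t = (-0.0238, 0.2190, 1.1278) m
M0: Pc = R·M0+t = (-0.09608, +0.32196, +1.03272); u = 717.2·(-0.09608)/1.03272 + 326.9 = 260.1760, v = 680.6·(+0.32196)/1.03272 + 234.2 = 446.3808
M1: Pc = R·M1+t = (+0.10882, +0.30383, +1.11885); u = 717.2·(+0.10882)/1.11885 + 326.9 = 396.6546, v = 680.6·(+0.30383)/1.11885 + 234.2 = 419.0233
M2: Pc = R·M2+t = (+0.04848, +0.11604, +1.22288); u = 717.2·(+0.04848)/1.22288 + 326.9 = 355.3315, v = 680.6·(+0.11604)/1.22288 + 234.2 = 298.7851
M3: Pc = R·M3+t = (-0.15642, +0.13417, +1.13675); u = 717.2·(-0.15642)/1.13675 + 326.9 = 228.2125, v = 680.6·(+0.13417)/1.13675 + 234.2 = 314.5287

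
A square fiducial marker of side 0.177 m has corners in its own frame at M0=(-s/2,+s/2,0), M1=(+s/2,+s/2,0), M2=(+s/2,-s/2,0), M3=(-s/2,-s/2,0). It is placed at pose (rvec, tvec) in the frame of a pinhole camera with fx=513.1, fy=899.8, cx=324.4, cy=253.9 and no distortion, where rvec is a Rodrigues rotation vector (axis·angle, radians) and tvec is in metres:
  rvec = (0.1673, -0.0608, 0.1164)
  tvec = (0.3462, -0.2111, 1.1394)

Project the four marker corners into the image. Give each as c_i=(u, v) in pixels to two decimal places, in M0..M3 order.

Intrinsics K: fx=513.1, fy=899.8, cx=324.4, cy=253.9
Marker side s = 0.177 m; corners in marker frame (Z=0):
  M0 = (-0.0885, +0.0885, 0)
  M1 = (+0.0885, +0.0885, 0)
  M2 = (+0.0885, -0.0885, 0)
  M3 = (-0.0885, -0.0885, 0)
rvec = (0.1673, -0.0608, 0.1164), |rvec| = θ = 0.21268 rad = 12.186°
Rodrigues: sinθ=0.21109, 1−cosθ=0.02253; R = I + sinθ·[k]× + (1−cosθ)·[k]×²:
    [+0.99141 -0.12059 -0.05064]
    [+0.11046 +0.97931 -0.16957]
    [+0.07004 +0.16252 +0.98422]
t = (0.3462, -0.2111, 1.1394) m
M0: Pc = R·M0+t = (+0.24779, -0.13421, +1.14758); u = 513.1·(+0.24779)/1.14758 + 324.4 = 435.1893, v = 899.8·(-0.13421)/1.14758 + 253.9 = 148.6710
M1: Pc = R·M1+t = (+0.42327, -0.11466, +1.15998); u = 513.1·(+0.42327)/1.15998 + 324.4 = 511.6258, v = 899.8·(-0.11466)/1.15998 + 253.9 = 164.9614
M2: Pc = R·M2+t = (+0.44461, -0.28799, +1.13122); u = 513.1·(+0.44461)/1.13122 + 324.4 = 526.0683, v = 899.8·(-0.28799)/1.13122 + 253.9 = 24.8223
M3: Pc = R·M3+t = (+0.26913, -0.30754, +1.11882); u = 513.1·(+0.26913)/1.11882 + 324.4 = 447.8266, v = 899.8·(-0.30754)/1.11882 + 253.9 = 6.5601

c0=(435.19, 148.67) c1=(511.63, 164.96) c2=(526.07, 24.82) c3=(447.83, 6.56)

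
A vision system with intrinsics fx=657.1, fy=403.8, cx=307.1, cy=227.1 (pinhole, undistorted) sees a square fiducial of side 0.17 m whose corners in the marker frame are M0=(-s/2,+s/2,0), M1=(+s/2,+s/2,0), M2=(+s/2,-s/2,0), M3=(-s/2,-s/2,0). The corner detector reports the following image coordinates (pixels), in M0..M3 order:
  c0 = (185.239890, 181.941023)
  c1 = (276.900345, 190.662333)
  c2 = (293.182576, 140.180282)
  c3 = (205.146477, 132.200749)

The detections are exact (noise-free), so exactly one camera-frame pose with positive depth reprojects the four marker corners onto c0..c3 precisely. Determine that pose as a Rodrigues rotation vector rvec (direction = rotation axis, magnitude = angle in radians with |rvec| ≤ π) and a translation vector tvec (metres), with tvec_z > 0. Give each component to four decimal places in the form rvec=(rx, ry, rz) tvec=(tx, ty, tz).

rvec=(-0.3095, 0.0314, 0.1655) tvec=(-0.1243, -0.2005, 1.2192)

Intrinsics K: fx=657.1, fy=403.8, cx=307.1, cy=227.1
Marker side s = 0.17 m; corners in marker frame (Z=0):
  M0 = (-0.0850, +0.0850, 0)
  M1 = (+0.0850, +0.0850, 0)
  M2 = (+0.0850, -0.0850, 0)
  M3 = (-0.0850, -0.0850, 0)
Detected image corners:
  c0 = (185.239890, 181.941023) px
  c1 = (276.900345, 190.662333) px
  c2 = (293.182576, 140.180282) px
  c3 = (205.146477, 132.200749) px
Planar DLT: solve 8×8 A·h = b for H (H[2,2]=1):
  H  [+517.25287 -165.67979 +240.13130]
  H  [+41.65869 +255.00813 +160.70470]
  H  [-0.04599 -0.24655 +1.00000]
B = K⁻¹H; ‖b₁‖=0.820189, ‖b₂‖=0.820189; λ = 2/(‖b₁‖+‖b₂‖) = 1.219231, sign → tz>0 ⇒ λ=+1.219231
r₁ = λ·B[:,0] = (+0.98595,+0.15732,-0.05607); r₂ = λ·B[:,1] = (-0.16693,+0.93903,-0.30060)
r₃ = r₁×r₂ = (+0.00536,+0.30574,+0.95210); SVD([r₁ r₂ r₃]) → R = UVᵀ:
  R  [+0.98595 -0.16693 +0.00536]
  R  [+0.15732 +0.93903 +0.30574]
  R  [-0.05607 -0.30060 +0.95210]
t = (-0.12426, -0.20047, +1.21923) m
tr R = 2.877085; θ = arccos((tr R − 1)/2) = 0.352414 rad = 20.192°
axis k = ((R−Rᵀ)₃₂, (R−Rᵀ)₁₃, (R−Rᵀ)₂₁) / (2 sinθ) = (-0.878329, +0.088995, +0.469700)
rvec = θ·k = (-0.309535, +0.031363, +0.165529)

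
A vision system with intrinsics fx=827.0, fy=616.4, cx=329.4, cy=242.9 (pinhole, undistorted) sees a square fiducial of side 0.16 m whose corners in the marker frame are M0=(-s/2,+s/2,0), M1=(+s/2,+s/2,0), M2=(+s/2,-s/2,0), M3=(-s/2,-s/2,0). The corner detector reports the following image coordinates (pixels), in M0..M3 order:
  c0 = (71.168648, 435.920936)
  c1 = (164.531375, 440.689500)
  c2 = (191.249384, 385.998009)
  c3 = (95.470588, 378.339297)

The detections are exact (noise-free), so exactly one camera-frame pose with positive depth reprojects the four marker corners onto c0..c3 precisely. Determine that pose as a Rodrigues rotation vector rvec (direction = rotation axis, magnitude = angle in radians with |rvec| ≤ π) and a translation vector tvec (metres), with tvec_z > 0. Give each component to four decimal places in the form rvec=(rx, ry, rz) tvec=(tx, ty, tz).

rvec=(0.4106, -0.3751, 0.2911) tvec=(-0.3313, 0.3772, 1.3844)

Intrinsics K: fx=827.0, fy=616.4, cx=329.4, cy=242.9
Marker side s = 0.16 m; corners in marker frame (Z=0):
  M0 = (-0.0800, +0.0800, 0)
  M1 = (+0.0800, +0.0800, 0)
  M2 = (+0.0800, -0.0800, 0)
  M3 = (-0.0800, -0.0800, 0)
Detected image corners:
  c0 = (71.168648, 435.920936) px
  c1 = (164.531375, 440.689500) px
  c2 = (191.249384, 385.998009) px
  c3 = (95.470588, 378.339297) px
Planar DLT: solve 8×8 A·h = b for H (H[2,2]=1):
  H  [+629.48854 -128.35862 +131.47781]
  H  [+159.79956 +448.82023 +410.84772]
  H  [+0.29529 +0.23933 +1.00000]
B = K⁻¹H; ‖b₁‖=0.722340, ‖b₂‖=0.722340; λ = 2/(‖b₁‖+‖b₂‖) = 1.384389, sign → tz>0 ⇒ λ=+1.384389
r₁ = λ·B[:,0] = (+0.89093,+0.19781,+0.40879); r₂ = λ·B[:,1] = (-0.34684,+0.87746,+0.33132)
r₃ = r₁×r₂ = (-0.29316,-0.43697,+0.85036); SVD([r₁ r₂ r₃]) → R = UVᵀ:
  R  [+0.89093 -0.34684 -0.29316]
  R  [+0.19781 +0.87746 -0.43697]
  R  [+0.40879 +0.33132 +0.85036]
t = (-0.33132, +0.37720, +1.38439) m
tr R = 2.618753; θ = arccos((tr R − 1)/2) = 0.627706 rad = 35.965°
axis k = ((R−Rᵀ)₃₂, (R−Rᵀ)₁₃, (R−Rᵀ)₂₁) / (2 sinθ) = (+0.654095, -0.597617, +0.463695)
rvec = θ·k = (+0.410580, -0.375128, +0.291064)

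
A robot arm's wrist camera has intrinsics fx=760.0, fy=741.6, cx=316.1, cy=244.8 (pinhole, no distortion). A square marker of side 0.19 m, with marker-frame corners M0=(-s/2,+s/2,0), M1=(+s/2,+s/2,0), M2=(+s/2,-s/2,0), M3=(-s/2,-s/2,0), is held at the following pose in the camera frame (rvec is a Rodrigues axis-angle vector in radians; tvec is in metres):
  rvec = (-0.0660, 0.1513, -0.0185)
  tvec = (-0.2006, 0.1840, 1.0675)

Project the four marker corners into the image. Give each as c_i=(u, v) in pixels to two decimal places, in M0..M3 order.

Intrinsics K: fx=760.0, fy=741.6, cx=316.1, cy=244.8
Marker side s = 0.19 m; corners in marker frame (Z=0):
  M0 = (-0.0950, +0.0950, 0)
  M1 = (+0.0950, +0.0950, 0)
  M2 = (+0.0950, -0.0950, 0)
  M3 = (-0.0950, -0.0950, 0)
rvec = (-0.0660, 0.1513, -0.0185), |rvec| = θ = 0.16610 rad = 9.517°
Rodrigues: sinθ=0.16534, 1−cosθ=0.01376; R = I + sinθ·[k]× + (1−cosθ)·[k]×²:
    [+0.98841 +0.01343 +0.15121]
    [-0.02340 +0.99766 +0.06430]
    [-0.15000 -0.06709 +0.98641]
t = (-0.2006, 0.1840, 1.0675) m
M0: Pc = R·M0+t = (-0.29322, +0.28100, +1.07538); u = 760.0·(-0.29322)/1.07538 + 316.1 = 108.8708, v = 741.6·(+0.28100)/1.07538 + 244.8 = 438.5831
M1: Pc = R·M1+t = (-0.10542, +0.27655, +1.04688); u = 760.0·(-0.10542)/1.04688 + 316.1 = 239.5648, v = 741.6·(+0.27655)/1.04688 + 244.8 = 440.7094
M2: Pc = R·M2+t = (-0.10798, +0.08700, +1.05962); u = 760.0·(-0.10798)/1.05962 + 316.1 = 238.6549, v = 741.6·(+0.08700)/1.05962 + 244.8 = 305.6887
M3: Pc = R·M3+t = (-0.29578, +0.09145, +1.08812); u = 760.0·(-0.29578)/1.08812 + 316.1 = 109.5158, v = 741.6·(+0.09145)/1.08812 + 244.8 = 307.1237

c0=(108.87, 438.58) c1=(239.56, 440.71) c2=(238.65, 305.69) c3=(109.52, 307.12)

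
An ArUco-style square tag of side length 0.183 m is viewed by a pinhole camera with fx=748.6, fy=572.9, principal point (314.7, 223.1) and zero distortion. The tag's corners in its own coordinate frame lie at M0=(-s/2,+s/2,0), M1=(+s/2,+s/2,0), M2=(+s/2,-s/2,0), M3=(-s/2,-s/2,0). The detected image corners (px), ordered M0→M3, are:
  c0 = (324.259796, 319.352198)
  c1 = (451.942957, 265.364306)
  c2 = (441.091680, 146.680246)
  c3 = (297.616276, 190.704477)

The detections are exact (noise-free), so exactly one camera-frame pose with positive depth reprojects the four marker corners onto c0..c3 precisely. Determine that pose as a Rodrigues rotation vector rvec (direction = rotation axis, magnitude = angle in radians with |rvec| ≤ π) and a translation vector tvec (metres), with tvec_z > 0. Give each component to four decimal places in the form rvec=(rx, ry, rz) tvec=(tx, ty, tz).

Intrinsics K: fx=748.6, fy=572.9, cx=314.7, cy=223.1
Marker side s = 0.183 m; corners in marker frame (Z=0):
  M0 = (-0.0915, +0.0915, 0)
  M1 = (+0.0915, +0.0915, 0)
  M2 = (+0.0915, -0.0915, 0)
  M3 = (-0.0915, -0.0915, 0)
Detected image corners:
  c0 = (324.259796, 319.352198) px
  c1 = (451.942957, 265.364306) px
  c2 = (441.091680, 146.680246) px
  c3 = (297.616276, 190.704477) px
Planar DLT: solve 8×8 A·h = b for H (H[2,2]=1):
  H  [+987.36021 +306.53190 +383.26800]
  H  [-117.80630 +799.93671 +232.14088]
  H  [+0.65653 +0.54572 +1.00000]
B = K⁻¹H; ‖b₁‖=1.315889, ‖b₂‖=1.315889; λ = 2/(‖b₁‖+‖b₂‖) = 0.759943, sign → tz>0 ⇒ λ=+0.759943
r₁ = λ·B[:,0] = (+0.79258,-0.35056,+0.49892); r₂ = λ·B[:,1] = (+0.13684,+0.89960,+0.41472)
r₃ = r₁×r₂ = (-0.59421,-0.26043,+0.76098); SVD([r₁ r₂ r₃]) → R = UVᵀ:
  R  [+0.79258 +0.13684 -0.59421]
  R  [-0.35056 +0.89960 -0.26043]
  R  [+0.49892 +0.41472 +0.76098]
t = (+0.06961, +0.01199, +0.75994) m
tr R = 2.453164; θ = arccos((tr R − 1)/2) = 0.757463 rad = 43.399°
axis k = ((R−Rᵀ)₃₂, (R−Rᵀ)₁₃, (R−Rᵀ)₂₁) / (2 sinθ) = (+0.491312, -0.795494, -0.354686)
rvec = θ·k = (+0.372150, -0.602557, -0.268662)

rvec=(0.3722, -0.6026, -0.2687) tvec=(0.0696, 0.0120, 0.7599)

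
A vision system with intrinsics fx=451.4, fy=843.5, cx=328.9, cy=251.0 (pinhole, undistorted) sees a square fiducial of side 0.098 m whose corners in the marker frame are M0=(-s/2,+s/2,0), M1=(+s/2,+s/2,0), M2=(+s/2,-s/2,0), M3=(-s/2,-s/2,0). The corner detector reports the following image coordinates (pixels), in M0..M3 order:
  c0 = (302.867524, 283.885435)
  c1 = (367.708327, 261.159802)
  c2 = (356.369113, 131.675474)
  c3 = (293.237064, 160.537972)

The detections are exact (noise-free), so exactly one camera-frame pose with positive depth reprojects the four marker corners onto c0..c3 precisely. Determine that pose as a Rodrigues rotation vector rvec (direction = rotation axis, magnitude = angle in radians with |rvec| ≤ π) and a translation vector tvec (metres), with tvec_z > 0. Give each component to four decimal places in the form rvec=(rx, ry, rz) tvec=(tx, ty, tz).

rvec=(-0.0904, 0.3578, -0.1713) tvec=(0.0004, -0.0317, 0.6384)

Intrinsics K: fx=451.4, fy=843.5, cx=328.9, cy=251.0
Marker side s = 0.098 m; corners in marker frame (Z=0):
  M0 = (-0.0490, +0.0490, 0)
  M1 = (+0.0490, +0.0490, 0)
  M2 = (+0.0490, -0.0490, 0)
  M3 = (-0.0490, -0.0490, 0)
Detected image corners:
  c0 = (302.867524, 283.885435) px
  c1 = (367.708327, 261.159802) px
  c2 = (356.369113, 131.675474) px
  c3 = (293.237064, 160.537972) px
Planar DLT: solve 8×8 A·h = b for H (H[2,2]=1):
  H  [+476.88522 +45.65577 +329.16217]
  H  [-375.08152 +1250.38766 +209.07817]
  H  [-0.53313 -0.18514 +1.00000]
B = K⁻¹H; ‖b₁‖=1.566465, ‖b₂‖=1.566465; λ = 2/(‖b₁‖+‖b₂‖) = 0.638380, sign → tz>0 ⇒ λ=+0.638380
r₁ = λ·B[:,0] = (+0.92240,-0.18259,-0.34034); r₂ = λ·B[:,1] = (+0.15068,+0.98149,-0.11819)
r₃ = r₁×r₂ = (+0.35562,+0.05773,+0.93284); SVD([r₁ r₂ r₃]) → R = UVᵀ:
  R  [+0.92240 +0.15068 +0.35562]
  R  [-0.18259 +0.98149 +0.05773]
  R  [-0.34034 -0.11819 +0.93284]
t = (+0.00037, -0.03173, +0.63838) m
tr R = 2.836739; θ = arccos((tr R − 1)/2) = 0.406857 rad = 23.311°
axis k = ((R−Rᵀ)₃₂, (R−Rᵀ)₁₃, (R−Rᵀ)₂₁) / (2 sinθ) = (-0.222281, +0.879356, -0.421098)
rvec = θ·k = (-0.090437, +0.357772, -0.171327)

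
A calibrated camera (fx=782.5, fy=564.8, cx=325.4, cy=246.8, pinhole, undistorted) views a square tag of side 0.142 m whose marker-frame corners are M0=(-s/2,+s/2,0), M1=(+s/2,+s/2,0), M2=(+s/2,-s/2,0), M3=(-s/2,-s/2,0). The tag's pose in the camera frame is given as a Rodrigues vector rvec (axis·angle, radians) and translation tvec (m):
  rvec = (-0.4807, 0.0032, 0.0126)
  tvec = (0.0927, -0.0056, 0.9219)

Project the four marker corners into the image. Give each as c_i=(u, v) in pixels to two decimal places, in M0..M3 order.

Intrinsics K: fx=782.5, fy=564.8, cx=325.4, cy=246.8
Marker side s = 0.142 m; corners in marker frame (Z=0):
  M0 = (-0.0710, +0.0710, 0)
  M1 = (+0.0710, +0.0710, 0)
  M2 = (+0.0710, -0.0710, 0)
  M3 = (-0.0710, -0.0710, 0)
rvec = (-0.4807, 0.0032, 0.0126), |rvec| = θ = 0.48088 rad = 27.552°
Rodrigues: sinθ=0.46256, 1−cosθ=0.11341; R = I + sinθ·[k]× + (1−cosθ)·[k]×²:
    [+0.99992 -0.01287 +0.00011]
    [+0.01137 +0.88660 +0.46241]
    [-0.00605 -0.46237 +0.88667]
t = (0.0927, -0.0056, 0.9219) m
M0: Pc = R·M0+t = (+0.02079, +0.05654, +0.88950); u = 782.5·(+0.02079)/0.88950 + 325.4 = 343.6907, v = 564.8·(+0.05654)/0.88950 + 246.8 = 282.7016
M1: Pc = R·M1+t = (+0.16278, +0.05816, +0.88864); u = 782.5·(+0.16278)/0.88864 + 325.4 = 468.7370, v = 564.8·(+0.05816)/0.88864 + 246.8 = 283.7621
M2: Pc = R·M2+t = (+0.16461, -0.06774, +0.95430); u = 782.5·(+0.16461)/0.95430 + 325.4 = 460.3744, v = 564.8·(-0.06774)/0.95430 + 246.8 = 206.7074
M3: Pc = R·M3+t = (+0.02262, -0.06936, +0.95516); u = 782.5·(+0.02262)/0.95516 + 325.4 = 343.9311, v = 564.8·(-0.06936)/0.95516 + 246.8 = 205.7891

c0=(343.69, 282.70) c1=(468.74, 283.76) c2=(460.37, 206.71) c3=(343.93, 205.79)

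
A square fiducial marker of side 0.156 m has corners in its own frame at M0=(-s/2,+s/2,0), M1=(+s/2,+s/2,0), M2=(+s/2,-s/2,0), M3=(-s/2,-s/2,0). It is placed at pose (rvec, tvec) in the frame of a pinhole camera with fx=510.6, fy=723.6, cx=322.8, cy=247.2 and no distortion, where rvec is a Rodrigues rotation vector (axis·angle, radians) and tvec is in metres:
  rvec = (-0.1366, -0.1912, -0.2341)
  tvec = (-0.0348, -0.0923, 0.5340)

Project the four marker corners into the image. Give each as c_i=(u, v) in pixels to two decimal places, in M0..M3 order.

c0=(232.25, 246.89) c1=(378.10, 201.66) c2=(341.75, 8.36) c3=(198.55, 40.44)

Intrinsics K: fx=510.6, fy=723.6, cx=322.8, cy=247.2
Marker side s = 0.156 m; corners in marker frame (Z=0):
  M0 = (-0.0780, +0.0780, 0)
  M1 = (+0.0780, +0.0780, 0)
  M2 = (+0.0780, -0.0780, 0)
  M3 = (-0.0780, -0.0780, 0)
rvec = (-0.1366, -0.1912, -0.2341), |rvec| = θ = 0.33169 rad = 19.005°
Rodrigues: sinθ=0.32564, 1−cosθ=0.05451; R = I + sinθ·[k]× + (1−cosθ)·[k]×²:
    [+0.95474 +0.24277 -0.17187]
    [-0.21689 +0.96360 +0.15628]
    [+0.20356 -0.11193 +0.97264]
t = (-0.0348, -0.0923, 0.5340) m
M0: Pc = R·M0+t = (-0.09033, -0.00022, +0.50939); u = 510.6·(-0.09033)/0.50939 + 322.8 = 232.2524, v = 723.6·(-0.00022)/0.50939 + 247.2 = 246.8856
M1: Pc = R·M1+t = (+0.05861, -0.03406, +0.54115); u = 510.6·(+0.05861)/0.54115 + 322.8 = 378.0974, v = 723.6·(-0.03406)/0.54115 + 247.2 = 201.6611
M2: Pc = R·M2+t = (+0.02073, -0.18438, +0.55861); u = 510.6·(+0.02073)/0.55861 + 322.8 = 341.7515, v = 723.6·(-0.18438)/0.55861 + 247.2 = 8.3628
M3: Pc = R·M3+t = (-0.12821, -0.15054, +0.52685); u = 510.6·(-0.12821)/0.52685 + 322.8 = 198.5495, v = 723.6·(-0.15054)/0.52685 + 247.2 = 40.4378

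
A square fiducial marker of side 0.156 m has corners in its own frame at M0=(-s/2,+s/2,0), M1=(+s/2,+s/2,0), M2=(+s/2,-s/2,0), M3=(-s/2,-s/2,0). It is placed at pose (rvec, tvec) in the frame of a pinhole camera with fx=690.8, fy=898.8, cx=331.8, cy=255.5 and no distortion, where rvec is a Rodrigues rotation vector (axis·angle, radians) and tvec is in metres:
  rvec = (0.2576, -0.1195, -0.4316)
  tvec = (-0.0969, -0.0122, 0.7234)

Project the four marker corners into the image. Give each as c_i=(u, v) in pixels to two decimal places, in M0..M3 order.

c0=(204.60, 364.25) c1=(335.92, 282.85) c2=(275.55, 110.65) c3=(135.46, 194.68)

Intrinsics K: fx=690.8, fy=898.8, cx=331.8, cy=255.5
Marker side s = 0.156 m; corners in marker frame (Z=0):
  M0 = (-0.0780, +0.0780, 0)
  M1 = (+0.0780, +0.0780, 0)
  M2 = (+0.0780, -0.0780, 0)
  M3 = (-0.0780, -0.0780, 0)
rvec = (0.2576, -0.1195, -0.4316), |rvec| = θ = 0.51664 rad = 29.601°
Rodrigues: sinθ=0.49396, 1−cosθ=0.13052; R = I + sinθ·[k]× + (1−cosθ)·[k]×²:
    [+0.90193 +0.39760 -0.16862]
    [-0.42771 +0.87647 -0.22107]
    [+0.05989 +0.27151 +0.96057]
t = (-0.0969, -0.0122, 0.7234) m
M0: Pc = R·M0+t = (-0.13624, +0.08953, +0.73991); u = 690.8·(-0.13624)/0.73991 + 331.8 = 204.6042, v = 898.8·(+0.08953)/0.73991 + 255.5 = 364.2510
M1: Pc = R·M1+t = (+0.00446, +0.02280, +0.74925); u = 690.8·(+0.00446)/0.74925 + 331.8 = 335.9154, v = 898.8·(+0.02280)/0.74925 + 255.5 = 282.8548
M2: Pc = R·M2+t = (-0.05756, -0.11393, +0.70689); u = 690.8·(-0.05756)/0.70689 + 331.8 = 275.5482, v = 898.8·(-0.11393)/0.70689 + 255.5 = 110.6461
M3: Pc = R·M3+t = (-0.19826, -0.04720, +0.69755); u = 690.8·(-0.19826)/0.69755 + 331.8 = 135.4551, v = 898.8·(-0.04720)/0.69755 + 255.5 = 194.6782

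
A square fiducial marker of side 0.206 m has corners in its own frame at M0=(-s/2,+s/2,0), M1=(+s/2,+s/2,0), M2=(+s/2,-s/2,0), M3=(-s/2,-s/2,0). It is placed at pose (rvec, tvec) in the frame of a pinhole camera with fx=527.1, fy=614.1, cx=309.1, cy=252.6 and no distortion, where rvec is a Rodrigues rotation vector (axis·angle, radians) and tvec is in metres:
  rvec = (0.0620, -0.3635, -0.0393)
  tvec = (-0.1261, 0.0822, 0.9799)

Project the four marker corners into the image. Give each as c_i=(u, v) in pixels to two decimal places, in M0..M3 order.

Intrinsics K: fx=527.1, fy=614.1, cx=309.1, cy=252.6
Marker side s = 0.206 m; corners in marker frame (Z=0):
  M0 = (-0.1030, +0.1030, 0)
  M1 = (+0.1030, +0.1030, 0)
  M2 = (+0.1030, -0.1030, 0)
  M3 = (-0.1030, -0.1030, 0)
rvec = (0.0620, -0.3635, -0.0393), |rvec| = θ = 0.37084 rad = 21.247°
Rodrigues: sinθ=0.36240, 1−cosθ=0.06798; R = I + sinθ·[k]× + (1−cosθ)·[k]×²:
    [+0.93392 +0.02727 -0.35643]
    [-0.04955 +0.99734 -0.05353]
    [+0.35402 +0.06765 +0.93279]
t = (-0.1261, 0.0822, 0.9799) m
M0: Pc = R·M0+t = (-0.21949, +0.19003, +0.95040); u = 527.1·(-0.21949)/0.95040 + 309.1 = 187.3718, v = 614.1·(+0.19003)/0.95040 + 252.6 = 375.3865
M1: Pc = R·M1+t = (-0.02710, +0.17982, +1.02333); u = 527.1·(-0.02710)/1.02333 + 309.1 = 295.1426, v = 614.1·(+0.17982)/1.02333 + 252.6 = 360.5112
M2: Pc = R·M2+t = (-0.03271, -0.02563, +1.00940); u = 527.1·(-0.03271)/1.00940 + 309.1 = 292.0169, v = 614.1·(-0.02563)/1.00940 + 252.6 = 237.0078
M3: Pc = R·M3+t = (-0.22510, -0.01542, +0.93647); u = 527.1·(-0.22510)/0.93647 + 309.1 = 182.3989, v = 614.1·(-0.01542)/0.93647 + 252.6 = 242.4865

c0=(187.37, 375.39) c1=(295.14, 360.51) c2=(292.02, 237.01) c3=(182.40, 242.49)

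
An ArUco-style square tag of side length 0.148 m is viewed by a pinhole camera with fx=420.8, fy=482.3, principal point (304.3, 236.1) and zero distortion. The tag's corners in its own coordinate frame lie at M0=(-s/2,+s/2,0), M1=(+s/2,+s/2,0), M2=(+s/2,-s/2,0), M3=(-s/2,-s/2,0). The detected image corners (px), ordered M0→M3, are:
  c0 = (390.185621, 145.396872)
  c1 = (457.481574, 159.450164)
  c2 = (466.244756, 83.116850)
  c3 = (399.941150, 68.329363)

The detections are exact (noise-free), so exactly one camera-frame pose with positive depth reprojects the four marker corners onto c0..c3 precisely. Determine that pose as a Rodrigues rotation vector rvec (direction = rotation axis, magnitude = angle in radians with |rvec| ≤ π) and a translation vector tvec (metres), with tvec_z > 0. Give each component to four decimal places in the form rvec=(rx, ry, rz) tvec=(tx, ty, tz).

rvec=(-0.0740, -0.0795, 0.1609) tvec=(0.2653, -0.2274, 0.8973)

Intrinsics K: fx=420.8, fy=482.3, cx=304.3, cy=236.1
Marker side s = 0.148 m; corners in marker frame (Z=0):
  M0 = (-0.0740, +0.0740, 0)
  M1 = (+0.0740, +0.0740, 0)
  M2 = (+0.0740, -0.0740, 0)
  M3 = (-0.0740, -0.0740, 0)
Detected image corners:
  c0 = (390.185621, 145.396872) px
  c1 = (457.481574, 159.450164) px
  c2 = (466.244756, 83.116850) px
  c3 = (399.941150, 68.329363) px
Planar DLT: solve 8×8 A·h = b for H (H[2,2]=1):
  H  [+486.21614 -100.71413 +428.69505]
  H  [+106.74004 +508.06846 +113.86393]
  H  [+0.08143 -0.08909 +1.00000]
B = K⁻¹H; ‖b₁‖=1.114463, ‖b₂‖=1.114463; λ = 2/(‖b₁‖+‖b₂‖) = 0.897293, sign → tz>0 ⇒ λ=+0.897293
r₁ = λ·B[:,0] = (+0.98395,+0.16282,+0.07306); r₂ = λ·B[:,1] = (-0.15695,+0.98437,-0.07994)
r₃ = r₁×r₂ = (-0.08494,+0.06719,+0.99412); SVD([r₁ r₂ r₃]) → R = UVᵀ:
  R  [+0.98395 -0.15695 -0.08494]
  R  [+0.16282 +0.98437 +0.06719]
  R  [+0.07306 -0.07994 +0.99412]
t = (+0.26525, -0.22741, +0.89729) m
tr R = 2.962432; θ = arccos((tr R − 1)/2) = 0.194130 rad = 11.123°
axis k = ((R−Rᵀ)₃₂, (R−Rᵀ)₁₃, (R−Rᵀ)₂₁) / (2 sinθ) = (-0.381328, -0.409512, +0.828788)
rvec = θ·k = (-0.074027, -0.079499, +0.160893)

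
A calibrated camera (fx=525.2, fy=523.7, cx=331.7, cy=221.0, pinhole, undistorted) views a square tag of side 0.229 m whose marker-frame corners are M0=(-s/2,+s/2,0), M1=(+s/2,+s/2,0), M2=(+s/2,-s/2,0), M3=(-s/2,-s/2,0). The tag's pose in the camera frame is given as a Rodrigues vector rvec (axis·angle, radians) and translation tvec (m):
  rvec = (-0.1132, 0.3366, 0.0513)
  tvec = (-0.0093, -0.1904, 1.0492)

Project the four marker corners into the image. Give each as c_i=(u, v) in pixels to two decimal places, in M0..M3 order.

c0=(270.59, 181.87) c1=(379.38, 182.65) c2=(386.40, 67.18) c3=(279.45, 74.41)

Intrinsics K: fx=525.2, fy=523.7, cx=331.7, cy=221.0
Marker side s = 0.229 m; corners in marker frame (Z=0):
  M0 = (-0.1145, +0.1145, 0)
  M1 = (+0.1145, +0.1145, 0)
  M2 = (+0.1145, -0.1145, 0)
  M3 = (-0.1145, -0.1145, 0)
rvec = (-0.1132, 0.3366, 0.0513), |rvec| = θ = 0.35881 rad = 20.558°
Rodrigues: sinθ=0.35116, 1−cosθ=0.06369; R = I + sinθ·[k]× + (1−cosθ)·[k]×²:
    [+0.94265 -0.06905 +0.32655]
    [+0.03136 +0.99236 +0.11933]
    [-0.33230 -0.10225 +0.93762]
t = (-0.0093, -0.1904, 1.0492) m
M0: Pc = R·M0+t = (-0.12514, -0.08037, +1.07554); u = 525.2·(-0.12514)/1.07554 + 331.7 = 270.5923, v = 523.7·(-0.08037)/1.07554 + 221.0 = 181.8687
M1: Pc = R·M1+t = (+0.09073, -0.07318, +0.99945); u = 525.2·(+0.09073)/0.99945 + 331.7 = 379.3763, v = 523.7·(-0.07318)/0.99945 + 221.0 = 182.6521
M2: Pc = R·M2+t = (+0.10654, -0.30043, +1.02286); u = 525.2·(+0.10654)/1.02286 + 331.7 = 386.4046, v = 523.7·(-0.30043)/1.02286 + 221.0 = 67.1786
M3: Pc = R·M3+t = (-0.10933, -0.30762, +1.09895); u = 525.2·(-0.10933)/1.09895 + 331.7 = 279.4516, v = 523.7·(-0.30762)/1.09895 + 221.0 = 74.4077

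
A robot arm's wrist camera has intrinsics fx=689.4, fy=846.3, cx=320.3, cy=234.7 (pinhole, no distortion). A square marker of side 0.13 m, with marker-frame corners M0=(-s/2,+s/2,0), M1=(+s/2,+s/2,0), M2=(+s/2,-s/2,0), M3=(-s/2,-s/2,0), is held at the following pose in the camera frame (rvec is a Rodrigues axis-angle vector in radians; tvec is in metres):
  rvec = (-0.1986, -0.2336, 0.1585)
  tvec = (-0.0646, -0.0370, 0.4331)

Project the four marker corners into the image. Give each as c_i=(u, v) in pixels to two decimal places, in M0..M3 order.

Intrinsics K: fx=689.4, fy=846.3, cx=320.3, cy=234.7
Marker side s = 0.13 m; corners in marker frame (Z=0):
  M0 = (-0.0650, +0.0650, 0)
  M1 = (+0.0650, +0.0650, 0)
  M2 = (+0.0650, -0.0650, 0)
  M3 = (-0.0650, -0.0650, 0)
rvec = (-0.1986, -0.2336, 0.1585), |rvec| = θ = 0.34516 rad = 19.776°
Rodrigues: sinθ=0.33834, 1−cosθ=0.05898; R = I + sinθ·[k]× + (1−cosθ)·[k]×²:
    [+0.96055 -0.13240 -0.24457]
    [+0.17834 +0.96804 +0.17635]
    [+0.21341 -0.21301 +0.95346]
t = (-0.0646, -0.0370, 0.4331) m
M0: Pc = R·M0+t = (-0.13564, +0.01433, +0.40538); u = 689.4·(-0.13564)/0.40538 + 320.3 = 89.6254, v = 846.3·(+0.01433)/0.40538 + 234.7 = 264.6169
M1: Pc = R·M1+t = (-0.01077, +0.03751, +0.43313); u = 689.4·(-0.01077)/0.43313 + 320.3 = 303.1565, v = 846.3·(+0.03751)/0.43313 + 234.7 = 308.0008
M2: Pc = R·M2+t = (+0.00644, -0.08833, +0.46082); u = 689.4·(+0.00644)/0.46082 + 320.3 = 329.9374, v = 846.3·(-0.08833)/0.46082 + 234.7 = 72.4794
M3: Pc = R·M3+t = (-0.11843, -0.11151, +0.43307); u = 689.4·(-0.11843)/0.43307 + 320.3 = 131.7753, v = 846.3·(-0.11151)/0.43307 + 234.7 = 16.7820

c0=(89.63, 264.62) c1=(303.16, 308.00) c2=(329.94, 72.48) c3=(131.78, 16.78)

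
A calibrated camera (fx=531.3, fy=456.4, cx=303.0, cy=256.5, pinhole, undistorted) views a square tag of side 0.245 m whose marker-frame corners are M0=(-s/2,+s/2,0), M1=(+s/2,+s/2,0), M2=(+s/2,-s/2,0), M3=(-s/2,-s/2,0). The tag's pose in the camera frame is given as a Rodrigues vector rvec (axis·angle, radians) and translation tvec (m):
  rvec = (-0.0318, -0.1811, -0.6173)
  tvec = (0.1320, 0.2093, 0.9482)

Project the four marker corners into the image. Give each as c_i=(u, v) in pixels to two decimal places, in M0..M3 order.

Intrinsics K: fx=531.3, fy=456.4, cx=303.0, cy=256.5
Marker side s = 0.245 m; corners in marker frame (Z=0):
  M0 = (-0.1225, +0.1225, 0)
  M1 = (+0.1225, +0.1225, 0)
  M2 = (+0.1225, -0.1225, 0)
  M3 = (-0.1225, -0.1225, 0)
rvec = (-0.0318, -0.1811, -0.6173), |rvec| = θ = 0.64410 rad = 36.904°
Rodrigues: sinθ=0.60048, 1−cosθ=0.20036; R = I + sinθ·[k]× + (1−cosθ)·[k]×²:
    [+0.80013 +0.57828 -0.15935]
    [-0.57271 +0.81548 +0.08364]
    [+0.17832 +0.02434 +0.98367]
t = (0.1320, 0.2093, 0.9482) m
M0: Pc = R·M0+t = (+0.10482, +0.37935, +0.92934); u = 531.3·(+0.10482)/0.92934 + 303.0 = 362.9270, v = 456.4·(+0.37935)/0.92934 + 256.5 = 442.8012
M1: Pc = R·M1+t = (+0.30085, +0.23904, +0.97303); u = 531.3·(+0.30085)/0.97303 + 303.0 = 467.2751, v = 456.4·(+0.23904)/0.97303 + 256.5 = 368.6217
M2: Pc = R·M2+t = (+0.15918, +0.03925, +0.96706); u = 531.3·(+0.15918)/0.96706 + 303.0 = 390.4512, v = 456.4·(+0.03925)/0.96706 + 256.5 = 275.0222
M3: Pc = R·M3+t = (-0.03685, +0.17956, +0.92337); u = 531.3·(-0.03685)/0.92337 + 303.0 = 281.7944, v = 456.4·(+0.17956)/0.92337 + 256.5 = 345.2524

c0=(362.93, 442.80) c1=(467.28, 368.62) c2=(390.45, 275.02) c3=(281.79, 345.25)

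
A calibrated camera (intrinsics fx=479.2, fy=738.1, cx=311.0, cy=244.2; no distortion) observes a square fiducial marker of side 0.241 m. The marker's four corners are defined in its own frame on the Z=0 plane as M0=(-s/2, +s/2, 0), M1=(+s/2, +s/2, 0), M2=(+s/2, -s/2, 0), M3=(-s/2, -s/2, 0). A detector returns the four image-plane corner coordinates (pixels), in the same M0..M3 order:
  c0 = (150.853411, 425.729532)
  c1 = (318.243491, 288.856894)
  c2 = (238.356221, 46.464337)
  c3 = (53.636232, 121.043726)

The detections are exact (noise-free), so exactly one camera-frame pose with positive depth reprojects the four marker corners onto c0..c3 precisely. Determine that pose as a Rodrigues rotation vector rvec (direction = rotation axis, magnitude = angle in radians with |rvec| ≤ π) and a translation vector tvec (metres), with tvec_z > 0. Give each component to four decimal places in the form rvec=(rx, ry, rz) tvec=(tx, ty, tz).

rvec=(-0.1657, -0.5538, -0.4478) tvec=(-0.1361, -0.0242, 0.5862)

Intrinsics K: fx=479.2, fy=738.1, cx=311.0, cy=244.2
Marker side s = 0.241 m; corners in marker frame (Z=0):
  M0 = (-0.1205, +0.1205, 0)
  M1 = (+0.1205, +0.1205, 0)
  M2 = (+0.1205, -0.1205, 0)
  M3 = (-0.1205, -0.1205, 0)
Detected image corners:
  c0 = (150.853411, 425.729532) px
  c1 = (318.243491, 288.856894) px
  c2 = (238.356221, 46.464337) px
  c3 = (53.636232, 121.043726) px
Planar DLT: solve 8×8 A·h = b for H (H[2,2]=1):
  H  [+906.44155 +352.78796 +199.76759]
  H  [-234.21404 +1108.29693 +213.71982]
  H  [+0.92331 -0.05596 +1.00000]
B = K⁻¹H; ‖b₁‖=1.706029, ‖b₂‖=1.706029; λ = 2/(‖b₁‖+‖b₂‖) = 0.586157, sign → tz>0 ⇒ λ=+0.586157
r₁ = λ·B[:,0] = (+0.75752,-0.36506,+0.54120); r₂ = λ·B[:,1] = (+0.45282,+0.89100,-0.03280)
r₃ = r₁×r₂ = (-0.47024,+0.26992,+0.84025); SVD([r₁ r₂ r₃]) → R = UVᵀ:
  R  [+0.75752 +0.45282 -0.47024]
  R  [-0.36506 +0.89100 +0.26992]
  R  [+0.54120 -0.03280 +0.84025]
t = (-0.13606, -0.02421, +0.58616) m
tr R = 2.488767; θ = arccos((tr R − 1)/2) = 0.731185 rad = 41.894°
axis k = ((R−Rᵀ)₃₂, (R−Rᵀ)₁₃, (R−Rᵀ)₂₁) / (2 sinθ) = (-0.226671, -0.757347, -0.612409)
rvec = θ·k = (-0.165739, -0.553761, -0.447785)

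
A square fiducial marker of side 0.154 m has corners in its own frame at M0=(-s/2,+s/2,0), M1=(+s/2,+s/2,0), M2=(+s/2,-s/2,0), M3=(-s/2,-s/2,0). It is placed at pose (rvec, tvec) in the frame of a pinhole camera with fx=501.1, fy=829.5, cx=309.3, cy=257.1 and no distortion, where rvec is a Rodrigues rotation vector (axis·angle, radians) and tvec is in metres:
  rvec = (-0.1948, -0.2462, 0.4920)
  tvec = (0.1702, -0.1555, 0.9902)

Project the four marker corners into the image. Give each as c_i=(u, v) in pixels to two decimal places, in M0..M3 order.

c0=(346.23, 147.44) c1=(411.93, 213.84) c2=(441.45, 107.56) c3=(379.08, 40.60)

Intrinsics K: fx=501.1, fy=829.5, cx=309.3, cy=257.1
Marker side s = 0.154 m; corners in marker frame (Z=0):
  M0 = (-0.0770, +0.0770, 0)
  M1 = (+0.0770, +0.0770, 0)
  M2 = (+0.0770, -0.0770, 0)
  M3 = (-0.0770, -0.0770, 0)
rvec = (-0.1948, -0.2462, 0.4920), |rvec| = θ = 0.58363 rad = 33.440°
Rodrigues: sinθ=0.55106, 1−cosθ=0.16553; R = I + sinθ·[k]× + (1−cosθ)·[k]×²:
    [+0.85291 -0.44123 -0.27904]
    [+0.48785 +0.86392 +0.12506]
    [+0.18588 -0.24279 +0.95210]
t = (0.1702, -0.1555, 0.9902) m
M0: Pc = R·M0+t = (+0.07055, -0.12654, +0.95719); u = 501.1·(+0.07055)/0.95719 + 309.3 = 346.2342, v = 829.5·(-0.12654)/0.95719 + 257.1 = 147.4389
M1: Pc = R·M1+t = (+0.20190, -0.05141, +0.98582); u = 501.1·(+0.20190)/0.98582 + 309.3 = 411.9270, v = 829.5·(-0.05141)/0.98582 + 257.1 = 213.8389
M2: Pc = R·M2+t = (+0.26985, -0.18446, +1.02321); u = 501.1·(+0.26985)/1.02321 + 309.3 = 441.4542, v = 829.5·(-0.18446)/1.02321 + 257.1 = 107.5627
M3: Pc = R·M3+t = (+0.13850, -0.25959, +0.99458); u = 501.1·(+0.13850)/0.99458 + 309.3 = 379.0810, v = 829.5·(-0.25959)/0.99458 + 257.1 = 40.6001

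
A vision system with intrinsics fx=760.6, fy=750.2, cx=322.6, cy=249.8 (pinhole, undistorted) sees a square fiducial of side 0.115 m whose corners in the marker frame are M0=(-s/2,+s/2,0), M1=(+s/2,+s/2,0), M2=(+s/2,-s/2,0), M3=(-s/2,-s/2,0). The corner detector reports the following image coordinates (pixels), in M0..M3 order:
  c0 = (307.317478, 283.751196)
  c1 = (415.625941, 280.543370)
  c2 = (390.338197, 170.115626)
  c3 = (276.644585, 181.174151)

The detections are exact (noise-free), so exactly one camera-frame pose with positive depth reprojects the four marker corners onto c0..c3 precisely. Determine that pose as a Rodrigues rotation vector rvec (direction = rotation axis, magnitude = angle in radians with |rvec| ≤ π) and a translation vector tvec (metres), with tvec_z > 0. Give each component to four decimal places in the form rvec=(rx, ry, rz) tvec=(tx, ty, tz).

Intrinsics K: fx=760.6, fy=750.2, cx=322.6, cy=249.8
Marker side s = 0.115 m; corners in marker frame (Z=0):
  M0 = (-0.0575, +0.0575, 0)
  M1 = (+0.0575, +0.0575, 0)
  M2 = (+0.0575, -0.0575, 0)
  M3 = (-0.0575, -0.0575, 0)
Detected image corners:
  c0 = (307.317478, 283.751196) px
  c1 = (415.625941, 280.543370) px
  c2 = (390.338197, 170.115626) px
  c3 = (276.644585, 181.174151) px
Planar DLT: solve 8×8 A·h = b for H (H[2,2]=1):
  H  [+755.07491 +443.48715 +346.02015]
  H  [-198.82553 +1056.25511 +230.77646]
  H  [-0.60256 +0.57375 +1.00000]
B = K⁻¹H; ‖b₁‖=1.387622, ‖b₂‖=1.387622; λ = 2/(‖b₁‖+‖b₂‖) = 0.720658, sign → tz>0 ⇒ λ=+0.720658
r₁ = λ·B[:,0] = (+0.89960,-0.04640,-0.43424); r₂ = λ·B[:,1] = (+0.24482,+0.87698,+0.41348)
r₃ = r₁×r₂ = (+0.36163,-0.47828,+0.80029); SVD([r₁ r₂ r₃]) → R = UVᵀ:
  R  [+0.89960 +0.24482 +0.36163]
  R  [-0.04640 +0.87698 -0.47828]
  R  [-0.43424 +0.41348 +0.80029]
t = (+0.02219, -0.01827, +0.72066) m
tr R = 2.576875; θ = arccos((tr R − 1)/2) = 0.662532 rad = 37.960°
axis k = ((R−Rᵀ)₃₂, (R−Rᵀ)₁₃, (R−Rᵀ)₂₁) / (2 sinθ) = (+0.724872, +0.646932, -0.236727)
rvec = θ·k = (+0.480251, +0.428613, -0.156839)

rvec=(0.4803, 0.4286, -0.1568) tvec=(0.0222, -0.0183, 0.7207)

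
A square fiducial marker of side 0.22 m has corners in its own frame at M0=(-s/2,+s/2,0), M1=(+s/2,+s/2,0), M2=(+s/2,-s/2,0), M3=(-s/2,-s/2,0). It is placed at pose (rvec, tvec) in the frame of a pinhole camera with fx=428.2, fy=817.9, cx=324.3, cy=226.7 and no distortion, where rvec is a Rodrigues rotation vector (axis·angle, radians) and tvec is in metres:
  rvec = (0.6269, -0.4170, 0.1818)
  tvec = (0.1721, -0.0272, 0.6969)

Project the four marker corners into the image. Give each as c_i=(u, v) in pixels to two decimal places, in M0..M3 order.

c0=(349.22, 291.56) c1=(452.10, 292.84) c2=(513.44, 94.91) c3=(400.10, 61.66)

Intrinsics K: fx=428.2, fy=817.9, cx=324.3, cy=226.7
Marker side s = 0.22 m; corners in marker frame (Z=0):
  M0 = (-0.1100, +0.1100, 0)
  M1 = (+0.1100, +0.1100, 0)
  M2 = (+0.1100, -0.1100, 0)
  M3 = (-0.1100, -0.1100, 0)
rvec = (0.6269, -0.4170, 0.1818), |rvec| = θ = 0.77456 rad = 44.379°
Rodrigues: sinθ=0.69940, 1−cosθ=0.28527; R = I + sinθ·[k]× + (1−cosθ)·[k]×²:
    [+0.90160 -0.28846 -0.32234]
    [+0.03986 +0.79741 -0.60212]
    [+0.43073 +0.53002 +0.73044]
t = (0.1721, -0.0272, 0.6969) m
M0: Pc = R·M0+t = (+0.04119, +0.05613, +0.70782); u = 428.2·(+0.04119)/0.70782 + 324.3 = 349.2199, v = 817.9·(+0.05613)/0.70782 + 226.7 = 291.5605
M1: Pc = R·M1+t = (+0.23955, +0.06490, +0.80258); u = 428.2·(+0.23955)/0.80258 + 324.3 = 452.1040, v = 817.9·(+0.06490)/0.80258 + 226.7 = 292.8381
M2: Pc = R·M2+t = (+0.30301, -0.11053, +0.68598); u = 428.2·(+0.30301)/0.68598 + 324.3 = 513.4425, v = 817.9·(-0.11053)/0.68598 + 226.7 = 94.9123
M3: Pc = R·M3+t = (+0.10465, -0.11930, +0.59122); u = 428.2·(+0.10465)/0.59122 + 324.3 = 400.0982, v = 817.9·(-0.11930)/0.59122 + 226.7 = 61.6590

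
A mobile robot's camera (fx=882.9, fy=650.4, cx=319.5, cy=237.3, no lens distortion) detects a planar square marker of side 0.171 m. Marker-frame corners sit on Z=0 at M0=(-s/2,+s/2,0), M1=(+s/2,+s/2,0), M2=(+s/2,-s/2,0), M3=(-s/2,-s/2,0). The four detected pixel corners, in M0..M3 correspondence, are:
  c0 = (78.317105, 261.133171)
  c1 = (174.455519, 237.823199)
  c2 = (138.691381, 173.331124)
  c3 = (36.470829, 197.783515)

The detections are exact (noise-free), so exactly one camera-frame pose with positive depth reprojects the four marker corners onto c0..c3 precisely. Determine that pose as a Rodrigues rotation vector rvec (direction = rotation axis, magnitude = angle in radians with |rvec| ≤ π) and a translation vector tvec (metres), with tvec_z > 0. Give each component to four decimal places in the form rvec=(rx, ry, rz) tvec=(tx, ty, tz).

rvec=(0.5233, -0.1217, -0.3022) tvec=(-0.3501, -0.0423, 1.4591)

Intrinsics K: fx=882.9, fy=650.4, cx=319.5, cy=237.3
Marker side s = 0.171 m; corners in marker frame (Z=0):
  M0 = (-0.0855, +0.0855, 0)
  M1 = (+0.0855, +0.0855, 0)
  M2 = (+0.0855, -0.0855, 0)
  M3 = (-0.0855, -0.0855, 0)
Detected image corners:
  c0 = (78.317105, 261.133171) px
  c1 = (174.455519, 237.823199) px
  c2 = (138.691381, 173.331124) px
  c3 = (36.470829, 197.783515) px
Planar DLT: solve 8×8 A·h = b for H (H[2,2]=1):
  H  [+582.21737 +264.18265 +107.67095]
  H  [-133.96441 +449.63251 +218.44400]
  H  [+0.02571 +0.34856 +1.00000]
B = K⁻¹H; ‖b₁‖=0.685355, ‖b₂‖=0.685355; λ = 2/(‖b₁‖+‖b₂‖) = 1.459097, sign → tz>0 ⇒ λ=+1.459097
r₁ = λ·B[:,0] = (+0.94861,-0.31422,+0.03751); r₂ = λ·B[:,1] = (+0.25255,+0.82314,+0.50859)
r₃ = r₁×r₂ = (-0.19069,-0.47298,+0.86019); SVD([r₁ r₂ r₃]) → R = UVᵀ:
  R  [+0.94861 +0.25255 -0.19069]
  R  [-0.31422 +0.82314 -0.47298]
  R  [+0.03751 +0.50859 +0.86019]
t = (-0.35007, -0.04230, +1.45910) m
tr R = 2.631939; θ = arccos((tr R − 1)/2) = 0.616392 rad = 35.317°
axis k = ((R−Rᵀ)₃₂, (R−Rᵀ)₁₃, (R−Rᵀ)₂₁) / (2 sinθ) = (+0.848968, -0.197370, -0.490202)
rvec = θ·k = (+0.523297, -0.121657, -0.302157)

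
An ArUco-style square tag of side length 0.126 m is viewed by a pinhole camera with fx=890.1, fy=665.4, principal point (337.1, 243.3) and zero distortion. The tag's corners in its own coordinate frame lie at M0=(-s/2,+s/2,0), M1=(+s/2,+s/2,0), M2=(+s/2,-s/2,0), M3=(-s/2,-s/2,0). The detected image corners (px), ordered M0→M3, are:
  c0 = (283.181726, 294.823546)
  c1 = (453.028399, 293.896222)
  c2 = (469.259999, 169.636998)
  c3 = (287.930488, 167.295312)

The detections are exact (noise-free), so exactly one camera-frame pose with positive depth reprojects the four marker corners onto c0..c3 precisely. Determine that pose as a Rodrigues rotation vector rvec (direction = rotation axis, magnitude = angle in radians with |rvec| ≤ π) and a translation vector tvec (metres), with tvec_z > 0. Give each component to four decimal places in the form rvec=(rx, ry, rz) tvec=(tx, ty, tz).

Intrinsics K: fx=890.1, fy=665.4, cx=337.1, cy=243.3
Marker side s = 0.126 m; corners in marker frame (Z=0):
  M0 = (-0.0630, +0.0630, 0)
  M1 = (+0.0630, +0.0630, 0)
  M2 = (+0.0630, -0.0630, 0)
  M3 = (-0.0630, -0.0630, 0)
Detected image corners:
  c0 = (283.181726, 294.823546) px
  c1 = (453.028399, 293.896222) px
  c2 = (469.259999, 169.636998) px
  c3 = (287.930488, 167.295312) px
Planar DLT: solve 8×8 A·h = b for H (H[2,2]=1):
  H  [+1467.85858 +114.46769 +374.29798]
  H  [+52.17824 +1121.90637 +233.52391]
  H  [+0.20310 +0.53115 +1.00000]
B = K⁻¹H; ‖b₁‖=1.585246, ‖b₂‖=1.585246; λ = 2/(‖b₁‖+‖b₂‖) = 0.630817, sign → tz>0 ⇒ λ=+0.630817
r₁ = λ·B[:,0] = (+0.99176,+0.00262,+0.12812); r₂ = λ·B[:,1] = (-0.04577,+0.94108,+0.33506)
r₃ = r₁×r₂ = (-0.11969,-0.33816,+0.93345); SVD([r₁ r₂ r₃]) → R = UVᵀ:
  R  [+0.99176 -0.04577 -0.11969]
  R  [+0.00262 +0.94108 -0.33816]
  R  [+0.12812 +0.33506 +0.93345]
t = (+0.02636, -0.00927, +0.63082) m
tr R = 2.866285; θ = arccos((tr R − 1)/2) = 0.367739 rad = 21.070°
axis k = ((R−Rᵀ)₃₂, (R−Rᵀ)₁₃, (R−Rᵀ)₂₁) / (2 sinθ) = (+0.936314, -0.344653, +0.067303)
rvec = θ·k = (+0.344320, -0.126743, +0.024750)

rvec=(0.3443, -0.1267, 0.0247) tvec=(0.0264, -0.0093, 0.6308)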